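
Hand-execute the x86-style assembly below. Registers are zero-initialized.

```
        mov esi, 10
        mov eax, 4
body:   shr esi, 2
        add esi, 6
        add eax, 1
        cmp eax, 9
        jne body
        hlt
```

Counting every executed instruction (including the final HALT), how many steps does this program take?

mov esi, 10 → esi=10
mov eax, 4 → eax=4
shr esi, 2 → esi=10>>2=2
add esi, 6 → esi=2+6=8
add eax, 1 → eax=4+1=5
cmp eax, 9  (cmp 5,9)
jne body: taken
shr esi, 2 → esi=8>>2=2
add esi, 6 → esi=2+6=8
add eax, 1 → eax=5+1=6
cmp eax, 9  (cmp 6,9)
jne body: taken
shr esi, 2 → esi=8>>2=2
add esi, 6 → esi=2+6=8
add eax, 1 → eax=6+1=7
cmp eax, 9  (cmp 7,9)
jne body: taken
shr esi, 2 → esi=8>>2=2
add esi, 6 → esi=2+6=8
add eax, 1 → eax=7+1=8
cmp eax, 9  (cmp 8,9)
jne body: taken
shr esi, 2 → esi=8>>2=2
add esi, 6 → esi=2+6=8
add eax, 1 → eax=8+1=9
cmp eax, 9  (cmp 9,9)
jne body: not taken
halt.
Total executed instructions: 28.

28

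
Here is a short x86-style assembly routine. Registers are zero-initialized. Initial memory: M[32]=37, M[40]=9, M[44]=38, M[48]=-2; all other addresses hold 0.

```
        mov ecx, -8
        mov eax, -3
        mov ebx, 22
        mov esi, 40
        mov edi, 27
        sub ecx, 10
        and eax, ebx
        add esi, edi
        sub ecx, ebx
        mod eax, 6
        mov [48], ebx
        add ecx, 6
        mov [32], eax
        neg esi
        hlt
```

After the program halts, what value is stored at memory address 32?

2

mov ecx, -8 → ecx=-8
mov eax, -3 → eax=-3
mov ebx, 22 → ebx=22
mov esi, 40 → esi=40
mov edi, 27 → edi=27
sub ecx, 10 → ecx=(-8)-10=-18
and eax, ebx → eax=(-3)&22=20
add esi, edi → esi=40+27=67
sub ecx, ebx → ecx=(-18)-22=-40
mod eax, 6 → eax=20%6=2
mov [48], ebx → M[48]=22
add ecx, 6 → ecx=(-40)+6=-34
mov [32], eax → M[32]=2
neg esi → esi=-(67)=-67
halt.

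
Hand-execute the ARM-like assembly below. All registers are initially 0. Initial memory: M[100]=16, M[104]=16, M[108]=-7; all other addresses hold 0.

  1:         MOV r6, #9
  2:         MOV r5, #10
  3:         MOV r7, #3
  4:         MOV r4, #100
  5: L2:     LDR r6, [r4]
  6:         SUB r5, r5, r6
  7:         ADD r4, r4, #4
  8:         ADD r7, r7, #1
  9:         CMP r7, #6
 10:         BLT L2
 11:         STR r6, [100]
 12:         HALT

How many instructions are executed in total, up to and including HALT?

after MOV r6, #9: r6=9
after MOV r5, #10: r5=10
after MOV r7, #3: r7=3
after MOV r4, #100: r4=100
after LDR r6, [r4]: r6=M[100]=16
after SUB r5, r5, r6: r5=10-16=-6
after ADD r4, r4, #4: r4=100+4=104
after ADD r7, r7, #1: r7=3+1=4
CMP r7, #6  (cmp 4,6)
BLT L2: taken
after LDR r6, [r4]: r6=M[104]=16
after SUB r5, r5, r6: r5=(-6)-16=-22
after ADD r4, r4, #4: r4=104+4=108
after ADD r7, r7, #1: r7=4+1=5
CMP r7, #6  (cmp 5,6)
BLT L2: taken
after LDR r6, [r4]: r6=M[108]=-7
after SUB r5, r5, r6: r5=(-22)-(-7)=-15
after ADD r4, r4, #4: r4=108+4=112
after ADD r7, r7, #1: r7=5+1=6
CMP r7, #6  (cmp 6,6)
BLT L2: not taken
STR r6, [100] → M[100]=-7
halt.
Total executed instructions: 24.

24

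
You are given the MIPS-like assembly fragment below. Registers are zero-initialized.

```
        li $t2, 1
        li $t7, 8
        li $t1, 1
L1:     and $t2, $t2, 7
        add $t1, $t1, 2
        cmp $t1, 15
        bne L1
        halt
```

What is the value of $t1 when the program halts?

li $t2, 1 → $t2=1
li $t7, 8 → $t7=8
li $t1, 1 → $t1=1
and $t2, $t2, 7 → $t2=1&7=1
add $t1, $t1, 2 → $t1=1+2=3
cmp $t1, 15  (cmp 3,15)
bne L1: taken
and $t2, $t2, 7 → $t2=1&7=1
add $t1, $t1, 2 → $t1=3+2=5
cmp $t1, 15  (cmp 5,15)
bne L1: taken
and $t2, $t2, 7 → $t2=1&7=1
add $t1, $t1, 2 → $t1=5+2=7
cmp $t1, 15  (cmp 7,15)
bne L1: taken
and $t2, $t2, 7 → $t2=1&7=1
add $t1, $t1, 2 → $t1=7+2=9
cmp $t1, 15  (cmp 9,15)
bne L1: taken
and $t2, $t2, 7 → $t2=1&7=1
add $t1, $t1, 2 → $t1=9+2=11
cmp $t1, 15  (cmp 11,15)
bne L1: taken
and $t2, $t2, 7 → $t2=1&7=1
add $t1, $t1, 2 → $t1=11+2=13
cmp $t1, 15  (cmp 13,15)
bne L1: taken
and $t2, $t2, 7 → $t2=1&7=1
add $t1, $t1, 2 → $t1=13+2=15
cmp $t1, 15  (cmp 15,15)
bne L1: not taken
halt.

15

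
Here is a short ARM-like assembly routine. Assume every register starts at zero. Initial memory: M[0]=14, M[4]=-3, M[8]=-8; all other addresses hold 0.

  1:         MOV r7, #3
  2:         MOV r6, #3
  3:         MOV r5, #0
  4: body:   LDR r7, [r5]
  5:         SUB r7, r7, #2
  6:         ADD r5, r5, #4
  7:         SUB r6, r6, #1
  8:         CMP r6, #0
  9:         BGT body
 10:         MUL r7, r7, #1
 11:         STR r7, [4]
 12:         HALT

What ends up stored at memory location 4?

-10

MOV r7, #3 → r7=3
MOV r6, #3 → r6=3
MOV r5, #0 → r5=0
LDR r7, [r5] → r7=M[0]=14
SUB r7, r7, #2 → r7=14-2=12
ADD r5, r5, #4 → r5=0+4=4
SUB r6, r6, #1 → r6=3-1=2
CMP r6, #0  (cmp 2,0)
BGT body: taken
LDR r7, [r5] → r7=M[4]=-3
SUB r7, r7, #2 → r7=(-3)-2=-5
ADD r5, r5, #4 → r5=4+4=8
SUB r6, r6, #1 → r6=2-1=1
CMP r6, #0  (cmp 1,0)
BGT body: taken
LDR r7, [r5] → r7=M[8]=-8
SUB r7, r7, #2 → r7=(-8)-2=-10
ADD r5, r5, #4 → r5=8+4=12
SUB r6, r6, #1 → r6=1-1=0
CMP r6, #0  (cmp 0,0)
BGT body: not taken
MUL r7, r7, #1 → r7=(-10)*1=-10
STR r7, [4] → M[4]=-10
halt.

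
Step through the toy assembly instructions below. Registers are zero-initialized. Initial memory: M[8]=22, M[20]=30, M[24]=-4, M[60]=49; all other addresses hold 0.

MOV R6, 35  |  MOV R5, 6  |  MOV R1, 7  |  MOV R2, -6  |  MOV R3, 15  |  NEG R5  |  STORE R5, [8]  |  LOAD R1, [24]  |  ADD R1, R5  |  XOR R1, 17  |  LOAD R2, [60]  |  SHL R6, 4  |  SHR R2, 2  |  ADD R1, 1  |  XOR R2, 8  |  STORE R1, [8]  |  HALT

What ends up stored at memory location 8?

-24

R6=35
R5=6
R1=7
R2=-6
R3=15
R5=-(6)=-6
STORE R5, [8] → M[8]=-6
R1=M[24]=-4
R1=(-4)+(-6)=-10
R1=(-10)^17=-25
R2=M[60]=49
R6=35<<4=560
R2=49>>2=12
R1=(-25)+1=-24
R2=12^8=4
STORE R1, [8] → M[8]=-24
halt.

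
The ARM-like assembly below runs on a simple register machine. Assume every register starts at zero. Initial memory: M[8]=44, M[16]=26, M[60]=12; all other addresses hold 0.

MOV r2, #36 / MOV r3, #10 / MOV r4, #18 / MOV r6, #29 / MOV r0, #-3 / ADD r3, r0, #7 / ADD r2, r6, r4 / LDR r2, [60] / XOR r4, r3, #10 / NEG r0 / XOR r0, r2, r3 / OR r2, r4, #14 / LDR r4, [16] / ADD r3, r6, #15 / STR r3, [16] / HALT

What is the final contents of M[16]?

r2=36
r3=10
r4=18
r6=29
r0=-3
r3=(-3)+7=4
r2=29+18=47
r2=M[60]=12
r4=4^10=14
r0=-(-3)=3
r0=12^4=8
r2=14|14=14
r4=M[16]=26
r3=29+15=44
STR r3, [16] → M[16]=44
halt.

44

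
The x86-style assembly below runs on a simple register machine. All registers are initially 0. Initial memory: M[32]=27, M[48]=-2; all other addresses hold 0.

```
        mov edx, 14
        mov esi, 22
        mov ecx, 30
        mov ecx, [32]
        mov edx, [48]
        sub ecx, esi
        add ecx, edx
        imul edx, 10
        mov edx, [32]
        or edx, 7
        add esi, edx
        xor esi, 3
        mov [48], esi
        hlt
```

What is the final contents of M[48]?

54

after mov edx, 14: edx=14
after mov esi, 22: esi=22
after mov ecx, 30: ecx=30
after mov ecx, [32]: ecx=M[32]=27
after mov edx, [48]: edx=M[48]=-2
after sub ecx, esi: ecx=27-22=5
after add ecx, edx: ecx=5+(-2)=3
after imul edx, 10: edx=(-2)*10=-20
after mov edx, [32]: edx=M[32]=27
after or edx, 7: edx=27|7=31
after add esi, edx: esi=22+31=53
after xor esi, 3: esi=53^3=54
mov [48], esi → M[48]=54
halt.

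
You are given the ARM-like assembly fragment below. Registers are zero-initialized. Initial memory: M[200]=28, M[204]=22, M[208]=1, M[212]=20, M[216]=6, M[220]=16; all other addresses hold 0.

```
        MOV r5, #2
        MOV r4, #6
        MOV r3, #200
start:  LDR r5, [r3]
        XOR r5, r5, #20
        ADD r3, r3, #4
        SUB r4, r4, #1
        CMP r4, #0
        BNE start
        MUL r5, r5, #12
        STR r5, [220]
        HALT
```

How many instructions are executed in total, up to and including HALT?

42

r5=2
r4=6
r3=200
r5=M[200]=28
r5=28^20=8
r3=200+4=204
r4=6-1=5
CMP r4, #0  (cmp 5,0)
BNE start: taken
r5=M[204]=22
r5=22^20=2
r3=204+4=208
r4=5-1=4
CMP r4, #0  (cmp 4,0)
BNE start: taken
r5=M[208]=1
r5=1^20=21
r3=208+4=212
r4=4-1=3
CMP r4, #0  (cmp 3,0)
BNE start: taken
r5=M[212]=20
r5=20^20=0
r3=212+4=216
r4=3-1=2
CMP r4, #0  (cmp 2,0)
BNE start: taken
r5=M[216]=6
r5=6^20=18
r3=216+4=220
r4=2-1=1
CMP r4, #0  (cmp 1,0)
BNE start: taken
r5=M[220]=16
r5=16^20=4
r3=220+4=224
r4=1-1=0
CMP r4, #0  (cmp 0,0)
BNE start: not taken
r5=4*12=48
STR r5, [220] → M[220]=48
halt.
Total executed instructions: 42.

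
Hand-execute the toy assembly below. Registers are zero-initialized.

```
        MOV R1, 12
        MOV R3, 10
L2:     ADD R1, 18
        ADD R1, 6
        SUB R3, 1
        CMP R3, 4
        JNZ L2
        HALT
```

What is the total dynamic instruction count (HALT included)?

33

R1=12
R3=10
R1=12+18=30
R1=30+6=36
R3=10-1=9
CMP R3, 4  (cmp 9,4)
JNZ L2: taken
R1=36+18=54
R1=54+6=60
R3=9-1=8
CMP R3, 4  (cmp 8,4)
JNZ L2: taken
R1=60+18=78
R1=78+6=84
R3=8-1=7
CMP R3, 4  (cmp 7,4)
JNZ L2: taken
R1=84+18=102
R1=102+6=108
R3=7-1=6
CMP R3, 4  (cmp 6,4)
JNZ L2: taken
R1=108+18=126
R1=126+6=132
R3=6-1=5
CMP R3, 4  (cmp 5,4)
JNZ L2: taken
R1=132+18=150
R1=150+6=156
R3=5-1=4
CMP R3, 4  (cmp 4,4)
JNZ L2: not taken
halt.
Total executed instructions: 33.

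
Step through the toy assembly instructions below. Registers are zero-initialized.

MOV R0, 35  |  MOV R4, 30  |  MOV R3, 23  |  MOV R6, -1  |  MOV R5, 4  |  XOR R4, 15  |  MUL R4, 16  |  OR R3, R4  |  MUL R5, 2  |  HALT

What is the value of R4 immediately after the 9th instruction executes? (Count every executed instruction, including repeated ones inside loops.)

MOV R0, 35 → R0=35
MOV R4, 30 → R4=30
MOV R3, 23 → R3=23
MOV R6, -1 → R6=-1
MOV R5, 4 → R5=4
XOR R4, 15 → R4=30^15=17
MUL R4, 16 → R4=17*16=272
OR R3, R4 → R3=23|272=279
MUL R5, 2 → R5=4*2=8
After step 9: R4 = 272.

272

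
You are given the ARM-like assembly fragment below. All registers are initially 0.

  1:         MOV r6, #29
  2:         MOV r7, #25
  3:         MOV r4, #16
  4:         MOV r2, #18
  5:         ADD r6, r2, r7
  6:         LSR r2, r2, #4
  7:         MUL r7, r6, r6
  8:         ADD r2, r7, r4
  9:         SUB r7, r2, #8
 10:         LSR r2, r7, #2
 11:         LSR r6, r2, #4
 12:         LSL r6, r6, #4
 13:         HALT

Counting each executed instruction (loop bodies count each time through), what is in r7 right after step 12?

r6=29
r7=25
r4=16
r2=18
r6=18+25=43
r2=18>>4=1
r7=43*43=1849
r2=1849+16=1865
r7=1865-8=1857
r2=1857>>2=464
r6=464>>4=29
r6=29<<4=464
After step 12: r7 = 1857.

1857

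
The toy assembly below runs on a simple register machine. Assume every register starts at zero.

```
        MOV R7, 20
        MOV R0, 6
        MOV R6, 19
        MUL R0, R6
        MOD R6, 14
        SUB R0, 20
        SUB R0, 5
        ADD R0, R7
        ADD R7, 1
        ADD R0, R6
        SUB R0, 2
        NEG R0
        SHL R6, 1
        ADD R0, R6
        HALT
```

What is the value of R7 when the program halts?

21

R7=20
R0=6
R6=19
R0=6*19=114
R6=19%14=5
R0=114-20=94
R0=94-5=89
R0=89+20=109
R7=20+1=21
R0=109+5=114
R0=114-2=112
R0=-(112)=-112
R6=5<<1=10
R0=(-112)+10=-102
halt.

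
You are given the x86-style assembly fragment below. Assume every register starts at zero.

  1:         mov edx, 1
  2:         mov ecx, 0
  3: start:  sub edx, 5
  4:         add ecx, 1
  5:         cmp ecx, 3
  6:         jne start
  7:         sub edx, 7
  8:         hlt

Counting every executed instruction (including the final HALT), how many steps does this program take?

edx=1
ecx=0
edx=1-5=-4
ecx=0+1=1
cmp ecx, 3  (cmp 1,3)
jne start: taken
edx=(-4)-5=-9
ecx=1+1=2
cmp ecx, 3  (cmp 2,3)
jne start: taken
edx=(-9)-5=-14
ecx=2+1=3
cmp ecx, 3  (cmp 3,3)
jne start: not taken
edx=(-14)-7=-21
halt.
Total executed instructions: 16.

16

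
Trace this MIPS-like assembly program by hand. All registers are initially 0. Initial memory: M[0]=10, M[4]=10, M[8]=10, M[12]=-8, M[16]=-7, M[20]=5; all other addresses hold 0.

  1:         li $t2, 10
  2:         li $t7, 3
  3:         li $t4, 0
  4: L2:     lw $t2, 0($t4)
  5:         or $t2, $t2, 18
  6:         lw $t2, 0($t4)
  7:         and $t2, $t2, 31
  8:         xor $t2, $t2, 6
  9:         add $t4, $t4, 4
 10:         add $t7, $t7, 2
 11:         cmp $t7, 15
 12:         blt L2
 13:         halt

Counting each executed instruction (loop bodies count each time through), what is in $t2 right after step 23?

$t2=10
$t7=3
$t4=0
$t2=M[0]=10
$t2=10|18=26
$t2=M[0]=10
$t2=10&31=10
$t2=10^6=12
$t4=0+4=4
$t7=3+2=5
cmp $t7, 15  (cmp 5,15)
blt L2: taken
$t2=M[4]=10
$t2=10|18=26
$t2=M[4]=10
$t2=10&31=10
$t2=10^6=12
$t4=4+4=8
$t7=5+2=7
cmp $t7, 15  (cmp 7,15)
blt L2: taken
$t2=M[8]=10
$t2=10|18=26
After step 23: $t2 = 26.

26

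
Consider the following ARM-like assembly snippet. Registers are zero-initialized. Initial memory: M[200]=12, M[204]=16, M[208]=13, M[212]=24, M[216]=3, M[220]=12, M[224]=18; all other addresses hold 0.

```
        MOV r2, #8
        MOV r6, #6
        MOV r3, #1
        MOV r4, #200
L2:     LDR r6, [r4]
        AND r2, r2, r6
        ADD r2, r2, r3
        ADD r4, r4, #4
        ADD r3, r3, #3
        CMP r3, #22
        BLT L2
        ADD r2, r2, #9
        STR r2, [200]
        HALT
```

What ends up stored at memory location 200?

44

MOV r2, #8 → r2=8
MOV r6, #6 → r6=6
MOV r3, #1 → r3=1
MOV r4, #200 → r4=200
LDR r6, [r4] → r6=M[200]=12
AND r2, r2, r6 → r2=8&12=8
ADD r2, r2, r3 → r2=8+1=9
ADD r4, r4, #4 → r4=200+4=204
ADD r3, r3, #3 → r3=1+3=4
CMP r3, #22  (cmp 4,22)
BLT L2: taken
LDR r6, [r4] → r6=M[204]=16
AND r2, r2, r6 → r2=9&16=0
ADD r2, r2, r3 → r2=0+4=4
ADD r4, r4, #4 → r4=204+4=208
ADD r3, r3, #3 → r3=4+3=7
CMP r3, #22  (cmp 7,22)
BLT L2: taken
LDR r6, [r4] → r6=M[208]=13
AND r2, r2, r6 → r2=4&13=4
ADD r2, r2, r3 → r2=4+7=11
ADD r4, r4, #4 → r4=208+4=212
ADD r3, r3, #3 → r3=7+3=10
CMP r3, #22  (cmp 10,22)
BLT L2: taken
LDR r6, [r4] → r6=M[212]=24
AND r2, r2, r6 → r2=11&24=8
ADD r2, r2, r3 → r2=8+10=18
ADD r4, r4, #4 → r4=212+4=216
ADD r3, r3, #3 → r3=10+3=13
CMP r3, #22  (cmp 13,22)
BLT L2: taken
LDR r6, [r4] → r6=M[216]=3
AND r2, r2, r6 → r2=18&3=2
ADD r2, r2, r3 → r2=2+13=15
ADD r4, r4, #4 → r4=216+4=220
ADD r3, r3, #3 → r3=13+3=16
CMP r3, #22  (cmp 16,22)
BLT L2: taken
LDR r6, [r4] → r6=M[220]=12
AND r2, r2, r6 → r2=15&12=12
ADD r2, r2, r3 → r2=12+16=28
ADD r4, r4, #4 → r4=220+4=224
ADD r3, r3, #3 → r3=16+3=19
CMP r3, #22  (cmp 19,22)
BLT L2: taken
LDR r6, [r4] → r6=M[224]=18
AND r2, r2, r6 → r2=28&18=16
ADD r2, r2, r3 → r2=16+19=35
ADD r4, r4, #4 → r4=224+4=228
ADD r3, r3, #3 → r3=19+3=22
CMP r3, #22  (cmp 22,22)
BLT L2: not taken
ADD r2, r2, #9 → r2=35+9=44
STR r2, [200] → M[200]=44
halt.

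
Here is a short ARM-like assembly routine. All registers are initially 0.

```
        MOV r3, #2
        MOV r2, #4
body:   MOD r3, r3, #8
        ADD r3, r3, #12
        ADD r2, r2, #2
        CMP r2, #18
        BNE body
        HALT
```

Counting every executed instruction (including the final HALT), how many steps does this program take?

38

MOV r3, #2 → r3=2
MOV r2, #4 → r2=4
MOD r3, r3, #8 → r3=2%8=2
ADD r3, r3, #12 → r3=2+12=14
ADD r2, r2, #2 → r2=4+2=6
CMP r2, #18  (cmp 6,18)
BNE body: taken
MOD r3, r3, #8 → r3=14%8=6
ADD r3, r3, #12 → r3=6+12=18
ADD r2, r2, #2 → r2=6+2=8
CMP r2, #18  (cmp 8,18)
BNE body: taken
MOD r3, r3, #8 → r3=18%8=2
ADD r3, r3, #12 → r3=2+12=14
ADD r2, r2, #2 → r2=8+2=10
CMP r2, #18  (cmp 10,18)
BNE body: taken
MOD r3, r3, #8 → r3=14%8=6
ADD r3, r3, #12 → r3=6+12=18
ADD r2, r2, #2 → r2=10+2=12
CMP r2, #18  (cmp 12,18)
BNE body: taken
MOD r3, r3, #8 → r3=18%8=2
ADD r3, r3, #12 → r3=2+12=14
ADD r2, r2, #2 → r2=12+2=14
CMP r2, #18  (cmp 14,18)
BNE body: taken
MOD r3, r3, #8 → r3=14%8=6
ADD r3, r3, #12 → r3=6+12=18
ADD r2, r2, #2 → r2=14+2=16
CMP r2, #18  (cmp 16,18)
BNE body: taken
MOD r3, r3, #8 → r3=18%8=2
ADD r3, r3, #12 → r3=2+12=14
ADD r2, r2, #2 → r2=16+2=18
CMP r2, #18  (cmp 18,18)
BNE body: not taken
halt.
Total executed instructions: 38.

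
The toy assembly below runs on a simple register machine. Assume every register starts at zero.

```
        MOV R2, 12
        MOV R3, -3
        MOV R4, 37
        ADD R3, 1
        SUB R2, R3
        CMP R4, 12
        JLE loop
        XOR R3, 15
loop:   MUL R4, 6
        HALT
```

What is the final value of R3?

R2=12
R3=-3
R4=37
R3=(-3)+1=-2
R2=12-(-2)=14
CMP R4, 12  (cmp 37,12)
JLE loop: not taken
R3=(-2)^15=-15
R4=37*6=222
halt.

-15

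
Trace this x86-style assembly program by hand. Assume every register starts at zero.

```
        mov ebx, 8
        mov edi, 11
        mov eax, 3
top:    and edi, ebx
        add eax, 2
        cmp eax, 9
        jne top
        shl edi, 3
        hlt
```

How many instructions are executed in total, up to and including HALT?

17

ebx=8
edi=11
eax=3
edi=11&8=8
eax=3+2=5
cmp eax, 9  (cmp 5,9)
jne top: taken
edi=8&8=8
eax=5+2=7
cmp eax, 9  (cmp 7,9)
jne top: taken
edi=8&8=8
eax=7+2=9
cmp eax, 9  (cmp 9,9)
jne top: not taken
edi=8<<3=64
halt.
Total executed instructions: 17.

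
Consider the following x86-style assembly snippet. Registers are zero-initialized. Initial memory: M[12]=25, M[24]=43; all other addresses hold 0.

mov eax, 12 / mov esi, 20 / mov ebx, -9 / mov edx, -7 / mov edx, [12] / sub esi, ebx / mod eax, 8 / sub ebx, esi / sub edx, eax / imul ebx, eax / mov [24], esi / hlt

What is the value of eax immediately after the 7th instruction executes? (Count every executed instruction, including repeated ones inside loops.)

eax=12
esi=20
ebx=-9
edx=-7
edx=M[12]=25
esi=20-(-9)=29
eax=12%8=4
After step 7: eax = 4.

4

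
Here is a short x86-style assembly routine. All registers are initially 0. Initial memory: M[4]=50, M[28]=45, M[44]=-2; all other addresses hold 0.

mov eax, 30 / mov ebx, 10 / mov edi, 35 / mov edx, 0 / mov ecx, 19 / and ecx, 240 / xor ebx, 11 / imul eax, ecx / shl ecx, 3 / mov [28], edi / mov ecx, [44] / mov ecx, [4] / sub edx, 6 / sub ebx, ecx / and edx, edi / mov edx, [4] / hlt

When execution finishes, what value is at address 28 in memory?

eax=30
ebx=10
edi=35
edx=0
ecx=19
ecx=19&240=16
ebx=10^11=1
eax=30*16=480
ecx=16<<3=128
mov [28], edi → M[28]=35
ecx=M[44]=-2
ecx=M[4]=50
edx=0-6=-6
ebx=1-50=-49
edx=(-6)&35=34
edx=M[4]=50
halt.

35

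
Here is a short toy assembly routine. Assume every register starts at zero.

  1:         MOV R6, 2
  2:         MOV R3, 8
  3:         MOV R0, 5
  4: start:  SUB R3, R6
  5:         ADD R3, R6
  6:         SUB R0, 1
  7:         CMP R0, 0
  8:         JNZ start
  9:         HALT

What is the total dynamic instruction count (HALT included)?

after MOV R6, 2: R6=2
after MOV R3, 8: R3=8
after MOV R0, 5: R0=5
after SUB R3, R6: R3=8-2=6
after ADD R3, R6: R3=6+2=8
after SUB R0, 1: R0=5-1=4
CMP R0, 0  (cmp 4,0)
JNZ start: taken
after SUB R3, R6: R3=8-2=6
after ADD R3, R6: R3=6+2=8
after SUB R0, 1: R0=4-1=3
CMP R0, 0  (cmp 3,0)
JNZ start: taken
after SUB R3, R6: R3=8-2=6
after ADD R3, R6: R3=6+2=8
after SUB R0, 1: R0=3-1=2
CMP R0, 0  (cmp 2,0)
JNZ start: taken
after SUB R3, R6: R3=8-2=6
after ADD R3, R6: R3=6+2=8
after SUB R0, 1: R0=2-1=1
CMP R0, 0  (cmp 1,0)
JNZ start: taken
after SUB R3, R6: R3=8-2=6
after ADD R3, R6: R3=6+2=8
after SUB R0, 1: R0=1-1=0
CMP R0, 0  (cmp 0,0)
JNZ start: not taken
halt.
Total executed instructions: 29.

29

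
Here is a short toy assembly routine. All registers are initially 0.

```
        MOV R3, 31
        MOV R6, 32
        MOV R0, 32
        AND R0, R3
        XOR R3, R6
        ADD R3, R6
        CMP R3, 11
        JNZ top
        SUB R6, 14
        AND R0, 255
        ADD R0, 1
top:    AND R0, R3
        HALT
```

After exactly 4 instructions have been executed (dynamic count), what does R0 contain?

MOV R3, 31 → R3=31
MOV R6, 32 → R6=32
MOV R0, 32 → R0=32
AND R0, R3 → R0=32&31=0
After step 4: R0 = 0.

0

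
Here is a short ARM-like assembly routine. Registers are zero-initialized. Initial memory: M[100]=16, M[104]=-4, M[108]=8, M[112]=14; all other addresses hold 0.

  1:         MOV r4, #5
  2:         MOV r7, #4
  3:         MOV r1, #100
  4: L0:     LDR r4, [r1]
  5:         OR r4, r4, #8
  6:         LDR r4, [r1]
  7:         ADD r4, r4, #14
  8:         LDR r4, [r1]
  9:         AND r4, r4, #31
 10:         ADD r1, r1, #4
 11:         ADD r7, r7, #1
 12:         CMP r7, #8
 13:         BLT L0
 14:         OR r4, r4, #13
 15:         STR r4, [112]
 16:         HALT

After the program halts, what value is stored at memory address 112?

15

r4=5
r7=4
r1=100
r4=M[100]=16
r4=16|8=24
r4=M[100]=16
r4=16+14=30
r4=M[100]=16
r4=16&31=16
r1=100+4=104
r7=4+1=5
CMP r7, #8  (cmp 5,8)
BLT L0: taken
r4=M[104]=-4
r4=(-4)|8=-4
r4=M[104]=-4
r4=(-4)+14=10
r4=M[104]=-4
r4=(-4)&31=28
r1=104+4=108
r7=5+1=6
CMP r7, #8  (cmp 6,8)
BLT L0: taken
r4=M[108]=8
r4=8|8=8
r4=M[108]=8
r4=8+14=22
r4=M[108]=8
r4=8&31=8
r1=108+4=112
r7=6+1=7
CMP r7, #8  (cmp 7,8)
BLT L0: taken
r4=M[112]=14
r4=14|8=14
r4=M[112]=14
r4=14+14=28
r4=M[112]=14
r4=14&31=14
r1=112+4=116
r7=7+1=8
CMP r7, #8  (cmp 8,8)
BLT L0: not taken
r4=14|13=15
STR r4, [112] → M[112]=15
halt.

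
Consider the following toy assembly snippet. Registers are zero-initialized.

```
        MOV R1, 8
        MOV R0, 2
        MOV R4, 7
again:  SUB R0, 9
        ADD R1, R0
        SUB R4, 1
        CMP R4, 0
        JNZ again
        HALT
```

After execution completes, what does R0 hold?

-61

R1=8
R0=2
R4=7
R0=2-9=-7
R1=8+(-7)=1
R4=7-1=6
CMP R4, 0  (cmp 6,0)
JNZ again: taken
R0=(-7)-9=-16
R1=1+(-16)=-15
R4=6-1=5
CMP R4, 0  (cmp 5,0)
JNZ again: taken
R0=(-16)-9=-25
R1=(-15)+(-25)=-40
R4=5-1=4
CMP R4, 0  (cmp 4,0)
JNZ again: taken
R0=(-25)-9=-34
R1=(-40)+(-34)=-74
R4=4-1=3
CMP R4, 0  (cmp 3,0)
JNZ again: taken
R0=(-34)-9=-43
R1=(-74)+(-43)=-117
R4=3-1=2
CMP R4, 0  (cmp 2,0)
JNZ again: taken
R0=(-43)-9=-52
R1=(-117)+(-52)=-169
R4=2-1=1
CMP R4, 0  (cmp 1,0)
JNZ again: taken
R0=(-52)-9=-61
R1=(-169)+(-61)=-230
R4=1-1=0
CMP R4, 0  (cmp 0,0)
JNZ again: not taken
halt.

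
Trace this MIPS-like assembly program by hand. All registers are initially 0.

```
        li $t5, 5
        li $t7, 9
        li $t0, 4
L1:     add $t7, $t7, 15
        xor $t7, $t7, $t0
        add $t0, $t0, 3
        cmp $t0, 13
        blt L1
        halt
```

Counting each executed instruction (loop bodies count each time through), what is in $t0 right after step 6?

li $t5, 5 → $t5=5
li $t7, 9 → $t7=9
li $t0, 4 → $t0=4
add $t7, $t7, 15 → $t7=9+15=24
xor $t7, $t7, $t0 → $t7=24^4=28
add $t0, $t0, 3 → $t0=4+3=7
After step 6: $t0 = 7.

7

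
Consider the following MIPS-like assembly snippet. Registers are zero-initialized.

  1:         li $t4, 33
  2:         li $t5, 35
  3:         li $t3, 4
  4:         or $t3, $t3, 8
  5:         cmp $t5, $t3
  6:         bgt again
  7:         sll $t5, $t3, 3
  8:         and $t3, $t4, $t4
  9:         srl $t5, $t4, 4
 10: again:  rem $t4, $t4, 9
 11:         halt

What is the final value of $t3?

li $t4, 33 → $t4=33
li $t5, 35 → $t5=35
li $t3, 4 → $t3=4
or $t3, $t3, 8 → $t3=4|8=12
cmp $t5, $t3  (cmp 35,12)
bgt again: taken
rem $t4, $t4, 9 → $t4=33%9=6
halt.

12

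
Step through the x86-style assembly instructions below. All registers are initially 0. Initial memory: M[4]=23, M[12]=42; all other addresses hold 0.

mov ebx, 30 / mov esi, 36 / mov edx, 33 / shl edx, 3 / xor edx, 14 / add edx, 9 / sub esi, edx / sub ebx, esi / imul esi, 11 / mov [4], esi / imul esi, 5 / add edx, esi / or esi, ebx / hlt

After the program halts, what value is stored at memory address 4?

ebx=30
esi=36
edx=33
edx=33<<3=264
edx=264^14=262
edx=262+9=271
esi=36-271=-235
ebx=30-(-235)=265
esi=(-235)*11=-2585
mov [4], esi → M[4]=-2585
esi=(-2585)*5=-12925
edx=271+(-12925)=-12654
esi=(-12925)|265=-12917
halt.

-2585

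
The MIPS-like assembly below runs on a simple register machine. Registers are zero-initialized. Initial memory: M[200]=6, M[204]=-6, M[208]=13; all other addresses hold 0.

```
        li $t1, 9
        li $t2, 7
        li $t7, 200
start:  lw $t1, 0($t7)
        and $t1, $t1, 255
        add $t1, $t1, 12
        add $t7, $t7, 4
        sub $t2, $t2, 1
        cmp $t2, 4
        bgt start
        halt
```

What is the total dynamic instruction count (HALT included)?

25

$t1=9
$t2=7
$t7=200
$t1=M[200]=6
$t1=6&255=6
$t1=6+12=18
$t7=200+4=204
$t2=7-1=6
cmp $t2, 4  (cmp 6,4)
bgt start: taken
$t1=M[204]=-6
$t1=(-6)&255=250
$t1=250+12=262
$t7=204+4=208
$t2=6-1=5
cmp $t2, 4  (cmp 5,4)
bgt start: taken
$t1=M[208]=13
$t1=13&255=13
$t1=13+12=25
$t7=208+4=212
$t2=5-1=4
cmp $t2, 4  (cmp 4,4)
bgt start: not taken
halt.
Total executed instructions: 25.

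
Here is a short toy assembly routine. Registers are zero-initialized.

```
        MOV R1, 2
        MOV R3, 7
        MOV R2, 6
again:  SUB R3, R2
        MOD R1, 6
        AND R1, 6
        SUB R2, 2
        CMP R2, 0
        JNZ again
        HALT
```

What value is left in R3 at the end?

-5

MOV R1, 2 → R1=2
MOV R3, 7 → R3=7
MOV R2, 6 → R2=6
SUB R3, R2 → R3=7-6=1
MOD R1, 6 → R1=2%6=2
AND R1, 6 → R1=2&6=2
SUB R2, 2 → R2=6-2=4
CMP R2, 0  (cmp 4,0)
JNZ again: taken
SUB R3, R2 → R3=1-4=-3
MOD R1, 6 → R1=2%6=2
AND R1, 6 → R1=2&6=2
SUB R2, 2 → R2=4-2=2
CMP R2, 0  (cmp 2,0)
JNZ again: taken
SUB R3, R2 → R3=(-3)-2=-5
MOD R1, 6 → R1=2%6=2
AND R1, 6 → R1=2&6=2
SUB R2, 2 → R2=2-2=0
CMP R2, 0  (cmp 0,0)
JNZ again: not taken
halt.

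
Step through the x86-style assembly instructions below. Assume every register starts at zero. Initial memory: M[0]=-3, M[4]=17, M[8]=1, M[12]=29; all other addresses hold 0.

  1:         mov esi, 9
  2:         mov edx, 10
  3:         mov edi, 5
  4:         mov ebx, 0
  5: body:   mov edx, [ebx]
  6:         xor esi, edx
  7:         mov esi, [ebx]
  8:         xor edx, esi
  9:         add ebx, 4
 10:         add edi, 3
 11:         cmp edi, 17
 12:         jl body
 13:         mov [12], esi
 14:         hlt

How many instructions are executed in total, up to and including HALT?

38

esi=9
edx=10
edi=5
ebx=0
edx=M[0]=-3
esi=9^(-3)=-12
esi=M[0]=-3
edx=(-3)^(-3)=0
ebx=0+4=4
edi=5+3=8
cmp edi, 17  (cmp 8,17)
jl body: taken
edx=M[4]=17
esi=(-3)^17=-20
esi=M[4]=17
edx=17^17=0
ebx=4+4=8
edi=8+3=11
cmp edi, 17  (cmp 11,17)
jl body: taken
edx=M[8]=1
esi=17^1=16
esi=M[8]=1
edx=1^1=0
ebx=8+4=12
edi=11+3=14
cmp edi, 17  (cmp 14,17)
jl body: taken
edx=M[12]=29
esi=1^29=28
esi=M[12]=29
edx=29^29=0
ebx=12+4=16
edi=14+3=17
cmp edi, 17  (cmp 17,17)
jl body: not taken
mov [12], esi → M[12]=29
halt.
Total executed instructions: 38.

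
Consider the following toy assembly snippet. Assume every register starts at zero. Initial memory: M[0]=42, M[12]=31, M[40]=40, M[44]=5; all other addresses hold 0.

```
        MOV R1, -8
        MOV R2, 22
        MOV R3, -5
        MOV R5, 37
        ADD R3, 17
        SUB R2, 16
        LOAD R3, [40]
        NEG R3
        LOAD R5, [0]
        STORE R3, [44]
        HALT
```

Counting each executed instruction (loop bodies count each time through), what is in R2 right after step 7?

R1=-8
R2=22
R3=-5
R5=37
R3=(-5)+17=12
R2=22-16=6
R3=M[40]=40
After step 7: R2 = 6.

6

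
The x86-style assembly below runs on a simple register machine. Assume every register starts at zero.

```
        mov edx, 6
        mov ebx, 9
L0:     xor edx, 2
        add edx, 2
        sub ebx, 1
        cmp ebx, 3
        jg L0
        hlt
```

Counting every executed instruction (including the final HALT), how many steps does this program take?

33

edx=6
ebx=9
edx=6^2=4
edx=4+2=6
ebx=9-1=8
cmp ebx, 3  (cmp 8,3)
jg L0: taken
edx=6^2=4
edx=4+2=6
ebx=8-1=7
cmp ebx, 3  (cmp 7,3)
jg L0: taken
edx=6^2=4
edx=4+2=6
ebx=7-1=6
cmp ebx, 3  (cmp 6,3)
jg L0: taken
edx=6^2=4
edx=4+2=6
ebx=6-1=5
cmp ebx, 3  (cmp 5,3)
jg L0: taken
edx=6^2=4
edx=4+2=6
ebx=5-1=4
cmp ebx, 3  (cmp 4,3)
jg L0: taken
edx=6^2=4
edx=4+2=6
ebx=4-1=3
cmp ebx, 3  (cmp 3,3)
jg L0: not taken
halt.
Total executed instructions: 33.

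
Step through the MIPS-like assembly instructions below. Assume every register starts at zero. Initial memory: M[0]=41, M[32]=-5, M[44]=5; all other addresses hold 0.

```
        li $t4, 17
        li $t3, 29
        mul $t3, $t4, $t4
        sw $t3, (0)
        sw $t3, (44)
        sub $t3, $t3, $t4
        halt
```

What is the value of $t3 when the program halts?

272

$t4=17
$t3=29
$t3=17*17=289
sw $t3, (0) → M[0]=289
sw $t3, (44) → M[44]=289
$t3=289-17=272
halt.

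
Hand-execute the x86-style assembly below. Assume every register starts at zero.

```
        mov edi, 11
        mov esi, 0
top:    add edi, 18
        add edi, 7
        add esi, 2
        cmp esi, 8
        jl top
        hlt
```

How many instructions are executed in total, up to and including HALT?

edi=11
esi=0
edi=11+18=29
edi=29+7=36
esi=0+2=2
cmp esi, 8  (cmp 2,8)
jl top: taken
edi=36+18=54
edi=54+7=61
esi=2+2=4
cmp esi, 8  (cmp 4,8)
jl top: taken
edi=61+18=79
edi=79+7=86
esi=4+2=6
cmp esi, 8  (cmp 6,8)
jl top: taken
edi=86+18=104
edi=104+7=111
esi=6+2=8
cmp esi, 8  (cmp 8,8)
jl top: not taken
halt.
Total executed instructions: 23.

23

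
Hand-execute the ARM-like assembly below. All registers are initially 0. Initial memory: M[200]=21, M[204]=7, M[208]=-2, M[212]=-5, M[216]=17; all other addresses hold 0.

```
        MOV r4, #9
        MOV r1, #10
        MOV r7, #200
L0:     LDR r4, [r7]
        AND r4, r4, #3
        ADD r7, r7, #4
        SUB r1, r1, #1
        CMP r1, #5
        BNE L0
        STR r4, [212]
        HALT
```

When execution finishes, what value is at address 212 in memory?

r4=9
r1=10
r7=200
r4=M[200]=21
r4=21&3=1
r7=200+4=204
r1=10-1=9
CMP r1, #5  (cmp 9,5)
BNE L0: taken
r4=M[204]=7
r4=7&3=3
r7=204+4=208
r1=9-1=8
CMP r1, #5  (cmp 8,5)
BNE L0: taken
r4=M[208]=-2
r4=(-2)&3=2
r7=208+4=212
r1=8-1=7
CMP r1, #5  (cmp 7,5)
BNE L0: taken
r4=M[212]=-5
r4=(-5)&3=3
r7=212+4=216
r1=7-1=6
CMP r1, #5  (cmp 6,5)
BNE L0: taken
r4=M[216]=17
r4=17&3=1
r7=216+4=220
r1=6-1=5
CMP r1, #5  (cmp 5,5)
BNE L0: not taken
STR r4, [212] → M[212]=1
halt.

1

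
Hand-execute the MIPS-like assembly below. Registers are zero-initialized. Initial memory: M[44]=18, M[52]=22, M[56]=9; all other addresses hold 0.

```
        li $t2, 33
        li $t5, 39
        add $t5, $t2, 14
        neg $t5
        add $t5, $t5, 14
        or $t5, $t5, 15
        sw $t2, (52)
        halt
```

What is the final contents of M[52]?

33

li $t2, 33 → $t2=33
li $t5, 39 → $t5=39
add $t5, $t2, 14 → $t5=33+14=47
neg $t5 → $t5=-(47)=-47
add $t5, $t5, 14 → $t5=(-47)+14=-33
or $t5, $t5, 15 → $t5=(-33)|15=-33
sw $t2, (52) → M[52]=33
halt.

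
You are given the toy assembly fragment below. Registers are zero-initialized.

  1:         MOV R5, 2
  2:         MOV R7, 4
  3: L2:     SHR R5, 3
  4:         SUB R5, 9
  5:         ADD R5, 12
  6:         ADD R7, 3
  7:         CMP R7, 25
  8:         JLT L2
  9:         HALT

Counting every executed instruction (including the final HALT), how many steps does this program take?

after MOV R5, 2: R5=2
after MOV R7, 4: R7=4
after SHR R5, 3: R5=2>>3=0
after SUB R5, 9: R5=0-9=-9
after ADD R5, 12: R5=(-9)+12=3
after ADD R7, 3: R7=4+3=7
CMP R7, 25  (cmp 7,25)
JLT L2: taken
after SHR R5, 3: R5=3>>3=0
after SUB R5, 9: R5=0-9=-9
after ADD R5, 12: R5=(-9)+12=3
after ADD R7, 3: R7=7+3=10
CMP R7, 25  (cmp 10,25)
JLT L2: taken
after SHR R5, 3: R5=3>>3=0
after SUB R5, 9: R5=0-9=-9
after ADD R5, 12: R5=(-9)+12=3
after ADD R7, 3: R7=10+3=13
CMP R7, 25  (cmp 13,25)
JLT L2: taken
after SHR R5, 3: R5=3>>3=0
after SUB R5, 9: R5=0-9=-9
after ADD R5, 12: R5=(-9)+12=3
after ADD R7, 3: R7=13+3=16
CMP R7, 25  (cmp 16,25)
JLT L2: taken
after SHR R5, 3: R5=3>>3=0
after SUB R5, 9: R5=0-9=-9
after ADD R5, 12: R5=(-9)+12=3
after ADD R7, 3: R7=16+3=19
CMP R7, 25  (cmp 19,25)
JLT L2: taken
after SHR R5, 3: R5=3>>3=0
after SUB R5, 9: R5=0-9=-9
after ADD R5, 12: R5=(-9)+12=3
after ADD R7, 3: R7=19+3=22
CMP R7, 25  (cmp 22,25)
JLT L2: taken
after SHR R5, 3: R5=3>>3=0
after SUB R5, 9: R5=0-9=-9
after ADD R5, 12: R5=(-9)+12=3
after ADD R7, 3: R7=22+3=25
CMP R7, 25  (cmp 25,25)
JLT L2: not taken
halt.
Total executed instructions: 45.

45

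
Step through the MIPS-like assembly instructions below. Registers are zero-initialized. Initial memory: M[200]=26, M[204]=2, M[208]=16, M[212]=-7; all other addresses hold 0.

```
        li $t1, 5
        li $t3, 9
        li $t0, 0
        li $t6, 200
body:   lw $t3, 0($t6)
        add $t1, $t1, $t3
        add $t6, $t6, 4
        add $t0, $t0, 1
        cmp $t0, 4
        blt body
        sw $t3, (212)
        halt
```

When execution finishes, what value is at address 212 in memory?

li $t1, 5 → $t1=5
li $t3, 9 → $t3=9
li $t0, 0 → $t0=0
li $t6, 200 → $t6=200
lw $t3, 0($t6) → $t3=M[200]=26
add $t1, $t1, $t3 → $t1=5+26=31
add $t6, $t6, 4 → $t6=200+4=204
add $t0, $t0, 1 → $t0=0+1=1
cmp $t0, 4  (cmp 1,4)
blt body: taken
lw $t3, 0($t6) → $t3=M[204]=2
add $t1, $t1, $t3 → $t1=31+2=33
add $t6, $t6, 4 → $t6=204+4=208
add $t0, $t0, 1 → $t0=1+1=2
cmp $t0, 4  (cmp 2,4)
blt body: taken
lw $t3, 0($t6) → $t3=M[208]=16
add $t1, $t1, $t3 → $t1=33+16=49
add $t6, $t6, 4 → $t6=208+4=212
add $t0, $t0, 1 → $t0=2+1=3
cmp $t0, 4  (cmp 3,4)
blt body: taken
lw $t3, 0($t6) → $t3=M[212]=-7
add $t1, $t1, $t3 → $t1=49+(-7)=42
add $t6, $t6, 4 → $t6=212+4=216
add $t0, $t0, 1 → $t0=3+1=4
cmp $t0, 4  (cmp 4,4)
blt body: not taken
sw $t3, (212) → M[212]=-7
halt.

-7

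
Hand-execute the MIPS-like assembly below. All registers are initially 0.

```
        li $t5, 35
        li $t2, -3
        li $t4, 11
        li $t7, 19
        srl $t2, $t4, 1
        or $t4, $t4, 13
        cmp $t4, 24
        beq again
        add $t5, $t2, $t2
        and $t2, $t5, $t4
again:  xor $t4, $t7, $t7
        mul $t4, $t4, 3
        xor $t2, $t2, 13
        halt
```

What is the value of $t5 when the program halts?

li $t5, 35 → $t5=35
li $t2, -3 → $t2=-3
li $t4, 11 → $t4=11
li $t7, 19 → $t7=19
srl $t2, $t4, 1 → $t2=11>>1=5
or $t4, $t4, 13 → $t4=11|13=15
cmp $t4, 24  (cmp 15,24)
beq again: not taken
add $t5, $t2, $t2 → $t5=5+5=10
and $t2, $t5, $t4 → $t2=10&15=10
xor $t4, $t7, $t7 → $t4=19^19=0
mul $t4, $t4, 3 → $t4=0*3=0
xor $t2, $t2, 13 → $t2=10^13=7
halt.

10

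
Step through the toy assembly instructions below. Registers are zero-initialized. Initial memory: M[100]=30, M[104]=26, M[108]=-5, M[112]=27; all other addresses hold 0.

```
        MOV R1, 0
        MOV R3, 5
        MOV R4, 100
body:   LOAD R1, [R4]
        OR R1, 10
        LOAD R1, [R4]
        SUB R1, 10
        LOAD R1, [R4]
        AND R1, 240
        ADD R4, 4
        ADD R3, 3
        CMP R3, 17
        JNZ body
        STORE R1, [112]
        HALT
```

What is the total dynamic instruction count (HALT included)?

after MOV R1, 0: R1=0
after MOV R3, 5: R3=5
after MOV R4, 100: R4=100
after LOAD R1, [R4]: R1=M[100]=30
after OR R1, 10: R1=30|10=30
after LOAD R1, [R4]: R1=M[100]=30
after SUB R1, 10: R1=30-10=20
after LOAD R1, [R4]: R1=M[100]=30
after AND R1, 240: R1=30&240=16
after ADD R4, 4: R4=100+4=104
after ADD R3, 3: R3=5+3=8
CMP R3, 17  (cmp 8,17)
JNZ body: taken
after LOAD R1, [R4]: R1=M[104]=26
after OR R1, 10: R1=26|10=26
after LOAD R1, [R4]: R1=M[104]=26
after SUB R1, 10: R1=26-10=16
after LOAD R1, [R4]: R1=M[104]=26
after AND R1, 240: R1=26&240=16
after ADD R4, 4: R4=104+4=108
after ADD R3, 3: R3=8+3=11
CMP R3, 17  (cmp 11,17)
JNZ body: taken
after LOAD R1, [R4]: R1=M[108]=-5
after OR R1, 10: R1=(-5)|10=-5
after LOAD R1, [R4]: R1=M[108]=-5
after SUB R1, 10: R1=(-5)-10=-15
after LOAD R1, [R4]: R1=M[108]=-5
after AND R1, 240: R1=(-5)&240=240
after ADD R4, 4: R4=108+4=112
after ADD R3, 3: R3=11+3=14
CMP R3, 17  (cmp 14,17)
JNZ body: taken
after LOAD R1, [R4]: R1=M[112]=27
after OR R1, 10: R1=27|10=27
after LOAD R1, [R4]: R1=M[112]=27
after SUB R1, 10: R1=27-10=17
after LOAD R1, [R4]: R1=M[112]=27
after AND R1, 240: R1=27&240=16
after ADD R4, 4: R4=112+4=116
after ADD R3, 3: R3=14+3=17
CMP R3, 17  (cmp 17,17)
JNZ body: not taken
STORE R1, [112] → M[112]=16
halt.
Total executed instructions: 45.

45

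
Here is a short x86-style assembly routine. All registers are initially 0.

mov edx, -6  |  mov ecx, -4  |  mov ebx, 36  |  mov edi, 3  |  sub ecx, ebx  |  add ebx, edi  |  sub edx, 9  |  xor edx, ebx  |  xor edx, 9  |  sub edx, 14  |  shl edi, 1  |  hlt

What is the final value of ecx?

-40

edx=-6
ecx=-4
ebx=36
edi=3
ecx=(-4)-36=-40
ebx=36+3=39
edx=(-6)-9=-15
edx=(-15)^39=-42
edx=(-42)^9=-33
edx=(-33)-14=-47
edi=3<<1=6
halt.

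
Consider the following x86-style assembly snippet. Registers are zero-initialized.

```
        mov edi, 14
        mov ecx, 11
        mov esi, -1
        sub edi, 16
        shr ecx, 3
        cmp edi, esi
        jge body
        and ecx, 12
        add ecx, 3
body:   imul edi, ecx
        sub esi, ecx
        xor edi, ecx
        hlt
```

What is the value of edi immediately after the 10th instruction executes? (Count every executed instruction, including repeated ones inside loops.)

-6

after mov edi, 14: edi=14
after mov ecx, 11: ecx=11
after mov esi, -1: esi=-1
after sub edi, 16: edi=14-16=-2
after shr ecx, 3: ecx=11>>3=1
cmp edi, esi  (cmp -2,-1)
jge body: not taken
after and ecx, 12: ecx=1&12=0
after add ecx, 3: ecx=0+3=3
after imul edi, ecx: edi=(-2)*3=-6
After step 10: edi = -6.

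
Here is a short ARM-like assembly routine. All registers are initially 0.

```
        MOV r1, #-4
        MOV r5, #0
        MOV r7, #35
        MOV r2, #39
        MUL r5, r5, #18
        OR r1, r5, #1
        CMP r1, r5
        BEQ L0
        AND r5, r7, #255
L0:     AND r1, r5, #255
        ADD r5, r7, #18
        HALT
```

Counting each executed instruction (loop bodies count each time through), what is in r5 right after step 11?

r1=-4
r5=0
r7=35
r2=39
r5=0*18=0
r1=0|1=1
CMP r1, r5  (cmp 1,0)
BEQ L0: not taken
r5=35&255=35
r1=35&255=35
r5=35+18=53
After step 11: r5 = 53.

53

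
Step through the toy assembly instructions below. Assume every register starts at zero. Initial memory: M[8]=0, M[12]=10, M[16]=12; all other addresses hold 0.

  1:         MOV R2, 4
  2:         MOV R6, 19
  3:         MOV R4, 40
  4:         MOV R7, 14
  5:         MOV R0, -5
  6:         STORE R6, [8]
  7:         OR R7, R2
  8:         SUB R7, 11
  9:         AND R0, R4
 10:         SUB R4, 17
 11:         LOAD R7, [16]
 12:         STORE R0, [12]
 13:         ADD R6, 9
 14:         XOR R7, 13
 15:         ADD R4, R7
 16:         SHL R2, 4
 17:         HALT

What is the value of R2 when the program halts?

R2=4
R6=19
R4=40
R7=14
R0=-5
STORE R6, [8] → M[8]=19
R7=14|4=14
R7=14-11=3
R0=(-5)&40=40
R4=40-17=23
R7=M[16]=12
STORE R0, [12] → M[12]=40
R6=19+9=28
R7=12^13=1
R4=23+1=24
R2=4<<4=64
halt.

64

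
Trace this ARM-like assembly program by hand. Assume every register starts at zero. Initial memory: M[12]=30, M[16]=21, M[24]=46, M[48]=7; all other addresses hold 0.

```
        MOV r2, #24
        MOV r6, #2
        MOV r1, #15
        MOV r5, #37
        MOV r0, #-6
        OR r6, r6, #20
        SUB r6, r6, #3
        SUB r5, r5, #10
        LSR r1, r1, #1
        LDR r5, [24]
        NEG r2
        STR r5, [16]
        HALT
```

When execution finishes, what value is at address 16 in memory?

46

r2=24
r6=2
r1=15
r5=37
r0=-6
r6=2|20=22
r6=22-3=19
r5=37-10=27
r1=15>>1=7
r5=M[24]=46
r2=-(24)=-24
STR r5, [16] → M[16]=46
halt.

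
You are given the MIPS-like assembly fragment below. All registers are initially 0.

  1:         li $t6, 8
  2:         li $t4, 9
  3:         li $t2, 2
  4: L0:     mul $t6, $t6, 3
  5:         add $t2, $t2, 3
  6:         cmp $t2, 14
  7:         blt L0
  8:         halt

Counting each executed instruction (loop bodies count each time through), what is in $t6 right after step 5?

after li $t6, 8: $t6=8
after li $t4, 9: $t4=9
after li $t2, 2: $t2=2
after mul $t6, $t6, 3: $t6=8*3=24
after add $t2, $t2, 3: $t2=2+3=5
After step 5: $t6 = 24.

24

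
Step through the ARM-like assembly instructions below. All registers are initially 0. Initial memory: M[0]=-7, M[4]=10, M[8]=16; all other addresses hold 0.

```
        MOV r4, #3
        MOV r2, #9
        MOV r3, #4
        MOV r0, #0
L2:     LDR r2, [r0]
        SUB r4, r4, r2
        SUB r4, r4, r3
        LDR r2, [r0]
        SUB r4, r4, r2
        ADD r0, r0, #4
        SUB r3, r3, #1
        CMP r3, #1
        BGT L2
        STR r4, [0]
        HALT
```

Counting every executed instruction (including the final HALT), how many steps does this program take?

33

after MOV r4, #3: r4=3
after MOV r2, #9: r2=9
after MOV r3, #4: r3=4
after MOV r0, #0: r0=0
after LDR r2, [r0]: r2=M[0]=-7
after SUB r4, r4, r2: r4=3-(-7)=10
after SUB r4, r4, r3: r4=10-4=6
after LDR r2, [r0]: r2=M[0]=-7
after SUB r4, r4, r2: r4=6-(-7)=13
after ADD r0, r0, #4: r0=0+4=4
after SUB r3, r3, #1: r3=4-1=3
CMP r3, #1  (cmp 3,1)
BGT L2: taken
after LDR r2, [r0]: r2=M[4]=10
after SUB r4, r4, r2: r4=13-10=3
after SUB r4, r4, r3: r4=3-3=0
after LDR r2, [r0]: r2=M[4]=10
after SUB r4, r4, r2: r4=0-10=-10
after ADD r0, r0, #4: r0=4+4=8
after SUB r3, r3, #1: r3=3-1=2
CMP r3, #1  (cmp 2,1)
BGT L2: taken
after LDR r2, [r0]: r2=M[8]=16
after SUB r4, r4, r2: r4=(-10)-16=-26
after SUB r4, r4, r3: r4=(-26)-2=-28
after LDR r2, [r0]: r2=M[8]=16
after SUB r4, r4, r2: r4=(-28)-16=-44
after ADD r0, r0, #4: r0=8+4=12
after SUB r3, r3, #1: r3=2-1=1
CMP r3, #1  (cmp 1,1)
BGT L2: not taken
STR r4, [0] → M[0]=-44
halt.
Total executed instructions: 33.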